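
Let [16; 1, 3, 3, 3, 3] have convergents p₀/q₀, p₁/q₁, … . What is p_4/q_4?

Using pₖ = aₖpₖ₋₁ + pₖ₋₂, qₖ = aₖqₖ₋₁ + qₖ₋₂ (with p₋₁=1, p₋₂=0, q₋₁=0, q₋₂=1):
  k=0: a=16, p=16, q=1
  k=1: a=1, p=17, q=1
  k=2: a=3, p=67, q=4
  k=3: a=3, p=218, q=13
  k=4: a=3, p=721, q=43

721/43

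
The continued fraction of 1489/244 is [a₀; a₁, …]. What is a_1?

9

1489 = 6·244 + 25   →  a_0 = 6
244 = 9·25 + 19   →  a_1 = 9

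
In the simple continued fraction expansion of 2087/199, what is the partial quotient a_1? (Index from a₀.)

2087 = 10·199 + 97   →  a_0 = 10
199 = 2·97 + 5   →  a_1 = 2

2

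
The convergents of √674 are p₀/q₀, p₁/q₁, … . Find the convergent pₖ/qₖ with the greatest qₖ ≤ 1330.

34399/1325

√674 = [25; 1, 24, 1, 50, …] (period length 4).
Convergents:
  p_0/q_0 = 25/1
  p_1/q_1 = 26/1
  p_2/q_2 = 649/25
  p_3/q_3 = 675/26
  p_4/q_4 = 34399/1325
  p_5/q_5 = 35074/1351
q_4 = 1325 ≤ 1330 < 1351 = q_5, so the answer is 34399/1325.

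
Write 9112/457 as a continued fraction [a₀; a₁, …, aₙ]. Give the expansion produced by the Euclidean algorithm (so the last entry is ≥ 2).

[19; 1, 15, 3, 9]

9112 = 19*457 + 429
457 = 1*429 + 28
429 = 15*28 + 9
28 = 3*9 + 1
9 = 9*1 + 0  (stop)
So 9112/457 = [19; 1, 15, 3, 9].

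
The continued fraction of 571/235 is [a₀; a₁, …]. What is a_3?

571 = 2·235 + 101   →  a_0 = 2
235 = 2·101 + 33   →  a_1 = 2
101 = 3·33 + 2   →  a_2 = 3
33 = 16·2 + 1   →  a_3 = 16

16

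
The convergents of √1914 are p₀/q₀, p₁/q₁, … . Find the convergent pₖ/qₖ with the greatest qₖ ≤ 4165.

√1914 = [43; 1, 2, 1, 86, …] (period length 4).
Convergents:
  p_0/q_0 = 43/1
  p_1/q_1 = 44/1
  p_2/q_2 = 131/3
  p_3/q_3 = 175/4
  p_4/q_4 = 15181/347
  p_5/q_5 = 15356/351
  p_6/q_6 = 45893/1049
  p_7/q_7 = 61249/1400
  p_8/q_8 = 5313307/121449
q_7 = 1400 ≤ 4165 < 121449 = q_8, so the answer is 61249/1400.

61249/1400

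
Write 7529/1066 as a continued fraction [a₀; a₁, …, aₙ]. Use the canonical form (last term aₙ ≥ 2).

[7; 15, 1, 10, 6]

7529 = 7*1066 + 67
1066 = 15*67 + 61
67 = 1*61 + 6
61 = 10*6 + 1
6 = 6*1 + 0  (stop)
So 7529/1066 = [7; 15, 1, 10, 6].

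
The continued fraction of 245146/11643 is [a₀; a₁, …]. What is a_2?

245146 = 21·11643 + 643   →  a_0 = 21
11643 = 18·643 + 69   →  a_1 = 18
643 = 9·69 + 22   →  a_2 = 9

9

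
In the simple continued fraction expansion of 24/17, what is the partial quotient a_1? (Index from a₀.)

2

24 = 1·17 + 7   →  a_0 = 1
17 = 2·7 + 3   →  a_1 = 2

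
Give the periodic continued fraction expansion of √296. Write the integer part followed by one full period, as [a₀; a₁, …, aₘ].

a₀ = ⌊√296⌋ = 17.

[17; 4, 1, 7, 1, 4, 34]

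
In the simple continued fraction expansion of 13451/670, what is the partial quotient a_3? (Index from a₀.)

13451 = 20·670 + 51   →  a_0 = 20
670 = 13·51 + 7   →  a_1 = 13
51 = 7·7 + 2   →  a_2 = 7
7 = 3·2 + 1   →  a_3 = 3

3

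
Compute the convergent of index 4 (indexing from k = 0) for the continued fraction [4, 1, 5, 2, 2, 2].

155/32

Using pₖ = aₖpₖ₋₁ + pₖ₋₂, qₖ = aₖqₖ₋₁ + qₖ₋₂ (with p₋₁=1, p₋₂=0, q₋₁=0, q₋₂=1):
  k=0: a=4, p=4, q=1
  k=1: a=1, p=5, q=1
  k=2: a=5, p=29, q=6
  k=3: a=2, p=63, q=13
  k=4: a=2, p=155, q=32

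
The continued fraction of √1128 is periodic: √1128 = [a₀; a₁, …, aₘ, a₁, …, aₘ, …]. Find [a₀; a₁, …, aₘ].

[33; 1, 1, 2, 2, 2, 1, 1, 66]

a₀ = ⌊√1128⌋ = 33.
With m₀=0, d₀=1 and mₖ₊₁ = dₖaₖ − mₖ, dₖ₊₁ = (n − mₖ₊₁²)/dₖ, aₖ₊₁ = ⌊(a₀+mₖ₊₁)/dₖ₊₁⌋:
  k=1: m=33, d=39, a=1
  k=2: m=6, d=28, a=1
  k=3: m=22, d=23, a=2
  k=4: m=24, d=24, a=2
  k=5: m=24, d=23, a=2
  k=6: m=22, d=28, a=1
  k=7: m=6, d=39, a=1
  k=8: m=33, d=1, a=66
d=1 and a=2a₀=66 at k=8, so the next step gives (m, d) = (33, 39) again — its k=1 value — and the period has length 8.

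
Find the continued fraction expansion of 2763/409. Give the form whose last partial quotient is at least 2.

[6; 1, 3, 11, 9]

2763 = 6·409 + 309
409 = 1·309 + 100
309 = 3·100 + 9
100 = 11·9 + 1
9 = 9·1 + 0  (stop)
So 2763/409 = [6; 1, 3, 11, 9].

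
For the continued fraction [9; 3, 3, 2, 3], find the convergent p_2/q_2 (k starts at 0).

93/10

Using pₖ = aₖpₖ₋₁ + pₖ₋₂, qₖ = aₖqₖ₋₁ + qₖ₋₂ (with p₋₁=1, p₋₂=0, q₋₁=0, q₋₂=1):
  k=0: a=9, p=9, q=1
  k=1: a=3, p=28, q=3
  k=2: a=3, p=93, q=10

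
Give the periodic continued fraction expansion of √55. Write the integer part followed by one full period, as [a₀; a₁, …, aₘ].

[7; 2, 2, 2, 14]

a₀ = ⌊√55⌋ = 7.
With m₀=0, d₀=1 and mₖ₊₁ = dₖaₖ − mₖ, dₖ₊₁ = (n − mₖ₊₁²)/dₖ, aₖ₊₁ = ⌊(a₀+mₖ₊₁)/dₖ₊₁⌋:
  k=1: m=7, d=6, a=2
  k=2: m=5, d=5, a=2
  k=3: m=5, d=6, a=2
  k=4: m=7, d=1, a=14
d=1 and a=2a₀=14 at k=4, so the next step gives (m, d) = (7, 6) again — its k=1 value — and the period has length 4.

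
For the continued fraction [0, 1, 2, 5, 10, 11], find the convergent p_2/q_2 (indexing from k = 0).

Using pₖ = aₖpₖ₋₁ + pₖ₋₂, qₖ = aₖqₖ₋₁ + qₖ₋₂ (with p₋₁=1, p₋₂=0, q₋₁=0, q₋₂=1):
  k=0: a=0, p=0, q=1
  k=1: a=1, p=1, q=1
  k=2: a=2, p=2, q=3

2/3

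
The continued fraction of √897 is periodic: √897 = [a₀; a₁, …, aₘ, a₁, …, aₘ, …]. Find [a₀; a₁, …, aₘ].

[29; 1, 18, 1, 58]

a₀ = ⌊√897⌋ = 29.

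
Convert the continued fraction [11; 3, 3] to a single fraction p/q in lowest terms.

113/10

Using pₖ = aₖpₖ₋₁ + pₖ₋₂ and qₖ = aₖqₖ₋₁ + qₖ₋₂:
  k=0: a=11, p=11, q=1
  k=1: a=3, p=34, q=3
  k=2: a=3, p=113, q=10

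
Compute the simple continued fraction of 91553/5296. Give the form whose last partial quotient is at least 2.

91553 = 17·5296 + 1521
5296 = 3·1521 + 733
1521 = 2·733 + 55
733 = 13·55 + 18
55 = 3·18 + 1
18 = 18·1 + 0  (stop)
So 91553/5296 = [17; 3, 2, 13, 3, 18].

[17; 3, 2, 13, 3, 18]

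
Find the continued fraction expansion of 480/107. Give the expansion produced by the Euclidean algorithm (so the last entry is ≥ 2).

480 = 4·107 + 52
107 = 2·52 + 3
52 = 17·3 + 1
3 = 3·1 + 0  (stop)
So 480/107 = [4; 2, 17, 3].

[4; 2, 17, 3]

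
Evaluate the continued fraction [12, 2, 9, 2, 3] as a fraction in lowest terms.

1734/139

Fold from the inside: start with 3/1.
  2 + 1/3 = 7/3
  9 + 3/7 = 66/7
  2 + 7/66 = 139/66
  12 + 66/139 = 1734/139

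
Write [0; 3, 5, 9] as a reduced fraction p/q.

46/147

Fold from the inside: start with 9/1.
  5 + 1/9 = 46/9
  3 + 9/46 = 147/46
  0 + 46/147 = 46/147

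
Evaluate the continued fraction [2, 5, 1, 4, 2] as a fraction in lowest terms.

139/64

Using pₖ = aₖpₖ₋₁ + pₖ₋₂ and qₖ = aₖqₖ₋₁ + qₖ₋₂:
  k=0: a=2, p=2, q=1
  k=1: a=5, p=11, q=5
  k=2: a=1, p=13, q=6
  k=3: a=4, p=63, q=29
  k=4: a=2, p=139, q=64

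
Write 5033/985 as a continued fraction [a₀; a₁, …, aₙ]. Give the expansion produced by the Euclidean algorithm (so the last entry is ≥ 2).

[5; 9, 8, 3, 4]

5033 = 5·985 + 108
985 = 9·108 + 13
108 = 8·13 + 4
13 = 3·4 + 1
4 = 4·1 + 0  (stop)
So 5033/985 = [5; 9, 8, 3, 4].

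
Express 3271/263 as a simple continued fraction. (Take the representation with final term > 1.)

3271 = 12*263 + 115
263 = 2*115 + 33
115 = 3*33 + 16
33 = 2*16 + 1
16 = 16*1 + 0  (stop)
So 3271/263 = [12; 2, 3, 2, 16].

[12; 2, 3, 2, 16]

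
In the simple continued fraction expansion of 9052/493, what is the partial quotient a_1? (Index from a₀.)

9052 = 18·493 + 178   →  a_0 = 18
493 = 2·178 + 137   →  a_1 = 2

2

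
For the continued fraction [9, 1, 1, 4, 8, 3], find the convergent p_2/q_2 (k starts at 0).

19/2

Using pₖ = aₖpₖ₋₁ + pₖ₋₂, qₖ = aₖqₖ₋₁ + qₖ₋₂ (with p₋₁=1, p₋₂=0, q₋₁=0, q₋₂=1):
  k=0: a=9, p=9, q=1
  k=1: a=1, p=10, q=1
  k=2: a=1, p=19, q=2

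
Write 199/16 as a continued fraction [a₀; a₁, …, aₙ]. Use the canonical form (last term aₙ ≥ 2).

199 = 12·16 + 7
16 = 2·7 + 2
7 = 3·2 + 1
2 = 2·1 + 0  (stop)
So 199/16 = [12; 2, 3, 2].

[12; 2, 3, 2]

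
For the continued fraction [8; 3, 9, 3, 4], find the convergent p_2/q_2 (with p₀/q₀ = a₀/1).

233/28

Using pₖ = aₖpₖ₋₁ + pₖ₋₂, qₖ = aₖqₖ₋₁ + qₖ₋₂ (with p₋₁=1, p₋₂=0, q₋₁=0, q₋₂=1):
  k=0: a=8, p=8, q=1
  k=1: a=3, p=25, q=3
  k=2: a=9, p=233, q=28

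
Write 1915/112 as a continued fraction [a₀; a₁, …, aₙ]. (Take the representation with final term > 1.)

[17; 10, 5, 2]

1915 = 17*112 + 11
112 = 10*11 + 2
11 = 5*2 + 1
2 = 2*1 + 0  (stop)
So 1915/112 = [17; 10, 5, 2].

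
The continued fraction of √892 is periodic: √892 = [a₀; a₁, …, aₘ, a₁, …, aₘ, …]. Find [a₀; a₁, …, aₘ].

a₀ = ⌊√892⌋ = 29.
With m₀=0, d₀=1 and mₖ₊₁ = dₖaₖ − mₖ, dₖ₊₁ = (n − mₖ₊₁²)/dₖ, aₖ₊₁ = ⌊(a₀+mₖ₊₁)/dₖ₊₁⌋:
  k=1: m=29, d=51, a=1
  k=2: m=22, d=8, a=6
  k=3: m=26, d=27, a=2
  k=4: m=28, d=4, a=14
  k=5: m=28, d=27, a=2
  k=6: m=26, d=8, a=6
  k=7: m=22, d=51, a=1
  k=8: m=29, d=1, a=58
d=1 and a=2a₀=58 at k=8, so the next step gives (m, d) = (29, 51) again — its k=1 value — and the period has length 8.

[29; 1, 6, 2, 14, 2, 6, 1, 58]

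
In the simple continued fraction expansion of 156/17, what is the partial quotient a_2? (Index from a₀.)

156 = 9·17 + 3   →  a_0 = 9
17 = 5·3 + 2   →  a_1 = 5
3 = 1·2 + 1   →  a_2 = 1

1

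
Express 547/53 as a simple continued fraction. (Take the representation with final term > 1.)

547 = 10*53 + 17
53 = 3*17 + 2
17 = 8*2 + 1
2 = 2*1 + 0  (stop)
So 547/53 = [10; 3, 8, 2].

[10; 3, 8, 2]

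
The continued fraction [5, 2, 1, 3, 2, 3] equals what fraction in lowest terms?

Using pₖ = aₖpₖ₋₁ + pₖ₋₂ and qₖ = aₖqₖ₋₁ + qₖ₋₂:
  k=0: a=5, p=5, q=1
  k=1: a=2, p=11, q=2
  k=2: a=1, p=16, q=3
  k=3: a=3, p=59, q=11
  k=4: a=2, p=134, q=25
  k=5: a=3, p=461, q=86

461/86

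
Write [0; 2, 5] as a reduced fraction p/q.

Using pₖ = aₖpₖ₋₁ + pₖ₋₂ and qₖ = aₖqₖ₋₁ + qₖ₋₂:
  k=0: a=0, p=0, q=1
  k=1: a=2, p=1, q=2
  k=2: a=5, p=5, q=11

5/11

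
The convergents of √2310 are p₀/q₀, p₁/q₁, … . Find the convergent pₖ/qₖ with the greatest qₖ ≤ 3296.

73872/1537

√2310 = [48; 16, 96, …] (period length 2).
Convergents:
  p_0/q_0 = 48/1
  p_1/q_1 = 769/16
  p_2/q_2 = 73872/1537
  p_3/q_3 = 1182721/24608
q_2 = 1537 ≤ 3296 < 24608 = q_3, so the answer is 73872/1537.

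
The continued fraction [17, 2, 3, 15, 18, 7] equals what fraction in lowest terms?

Using pₖ = aₖpₖ₋₁ + pₖ₋₂ and qₖ = aₖqₖ₋₁ + qₖ₋₂:
  k=0: a=17, p=17, q=1
  k=1: a=2, p=35, q=2
  k=2: a=3, p=122, q=7
  k=3: a=15, p=1865, q=107
  k=4: a=18, p=33692, q=1933
  k=5: a=7, p=237709, q=13638

237709/13638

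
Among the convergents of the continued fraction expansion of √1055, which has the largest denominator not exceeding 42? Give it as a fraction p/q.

√1055 = [32; 2, 12, 2, 64, …] (period length 4).
Convergents:
  p_0/q_0 = 32/1
  p_1/q_1 = 65/2
  p_2/q_2 = 812/25
  p_3/q_3 = 1689/52
q_2 = 25 ≤ 42 < 52 = q_3, so the answer is 812/25.

812/25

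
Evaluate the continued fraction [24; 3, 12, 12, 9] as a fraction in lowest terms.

Fold from the inside: start with 9/1.
  12 + 1/9 = 109/9
  12 + 9/109 = 1317/109
  3 + 109/1317 = 4060/1317
  24 + 1317/4060 = 98757/4060

98757/4060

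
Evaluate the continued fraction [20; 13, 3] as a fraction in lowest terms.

Fold from the inside: start with 3/1.
  13 + 1/3 = 40/3
  20 + 3/40 = 803/40

803/40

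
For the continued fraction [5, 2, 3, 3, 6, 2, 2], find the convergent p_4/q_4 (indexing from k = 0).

Using pₖ = aₖpₖ₋₁ + pₖ₋₂, qₖ = aₖqₖ₋₁ + qₖ₋₂ (with p₋₁=1, p₋₂=0, q₋₁=0, q₋₂=1):
  k=0: a=5, p=5, q=1
  k=1: a=2, p=11, q=2
  k=2: a=3, p=38, q=7
  k=3: a=3, p=125, q=23
  k=4: a=6, p=788, q=145

788/145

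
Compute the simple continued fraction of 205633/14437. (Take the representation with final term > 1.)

205633 = 14×14437 + 3515
14437 = 4×3515 + 377
3515 = 9×377 + 122
377 = 3×122 + 11
122 = 11×11 + 1
11 = 11×1 + 0  (stop)
So 205633/14437 = [14; 4, 9, 3, 11, 11].

[14; 4, 9, 3, 11, 11]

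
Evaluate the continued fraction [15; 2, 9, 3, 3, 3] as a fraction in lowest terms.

10012/647

Fold from the inside: start with 3/1.
  3 + 1/3 = 10/3
  3 + 3/10 = 33/10
  9 + 10/33 = 307/33
  2 + 33/307 = 647/307
  15 + 307/647 = 10012/647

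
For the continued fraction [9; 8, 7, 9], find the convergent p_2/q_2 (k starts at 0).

520/57

Using pₖ = aₖpₖ₋₁ + pₖ₋₂, qₖ = aₖqₖ₋₁ + qₖ₋₂ (with p₋₁=1, p₋₂=0, q₋₁=0, q₋₂=1):
  k=0: a=9, p=9, q=1
  k=1: a=8, p=73, q=8
  k=2: a=7, p=520, q=57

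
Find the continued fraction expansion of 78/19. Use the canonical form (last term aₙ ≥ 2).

[4; 9, 2]

78 = 4·19 + 2
19 = 9·2 + 1
2 = 2·1 + 0  (stop)
So 78/19 = [4; 9, 2].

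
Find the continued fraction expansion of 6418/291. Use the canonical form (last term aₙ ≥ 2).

6418 = 22·291 + 16
291 = 18·16 + 3
16 = 5·3 + 1
3 = 3·1 + 0  (stop)
So 6418/291 = [22; 18, 5, 3].

[22; 18, 5, 3]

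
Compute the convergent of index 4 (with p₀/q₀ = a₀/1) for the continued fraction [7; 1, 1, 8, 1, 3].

143/19

Using pₖ = aₖpₖ₋₁ + pₖ₋₂, qₖ = aₖqₖ₋₁ + qₖ₋₂ (with p₋₁=1, p₋₂=0, q₋₁=0, q₋₂=1):
  k=0: a=7, p=7, q=1
  k=1: a=1, p=8, q=1
  k=2: a=1, p=15, q=2
  k=3: a=8, p=128, q=17
  k=4: a=1, p=143, q=19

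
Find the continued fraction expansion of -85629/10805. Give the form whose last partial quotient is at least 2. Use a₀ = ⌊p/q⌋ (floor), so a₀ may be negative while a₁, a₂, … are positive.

-85629 = -8×10805 + 811
10805 = 13×811 + 262
811 = 3×262 + 25
262 = 10×25 + 12
25 = 2×12 + 1
12 = 12×1 + 0  (stop)
So -85629/10805 = [-8; 13, 3, 10, 2, 12].

[-8; 13, 3, 10, 2, 12]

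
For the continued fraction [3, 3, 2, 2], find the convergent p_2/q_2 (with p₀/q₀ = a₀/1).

23/7

Using pₖ = aₖpₖ₋₁ + pₖ₋₂, qₖ = aₖqₖ₋₁ + qₖ₋₂ (with p₋₁=1, p₋₂=0, q₋₁=0, q₋₂=1):
  k=0: a=3, p=3, q=1
  k=1: a=3, p=10, q=3
  k=2: a=2, p=23, q=7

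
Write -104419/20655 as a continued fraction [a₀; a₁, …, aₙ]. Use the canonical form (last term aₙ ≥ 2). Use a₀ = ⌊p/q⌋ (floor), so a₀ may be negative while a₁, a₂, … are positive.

[-6; 1, 17, 18, 6, 3, 3]

-104419 = -6·20655 + 19511
20655 = 1·19511 + 1144
19511 = 17·1144 + 63
1144 = 18·63 + 10
63 = 6·10 + 3
10 = 3·3 + 1
3 = 3·1 + 0  (stop)
So -104419/20655 = [-6; 1, 17, 18, 6, 3, 3].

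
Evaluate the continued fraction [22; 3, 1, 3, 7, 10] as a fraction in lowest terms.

24604/1105

Fold from the inside: start with 10/1.
  7 + 1/10 = 71/10
  3 + 10/71 = 223/71
  1 + 71/223 = 294/223
  3 + 223/294 = 1105/294
  22 + 294/1105 = 24604/1105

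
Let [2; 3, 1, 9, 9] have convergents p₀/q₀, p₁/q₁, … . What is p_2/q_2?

Using pₖ = aₖpₖ₋₁ + pₖ₋₂, qₖ = aₖqₖ₋₁ + qₖ₋₂ (with p₋₁=1, p₋₂=0, q₋₁=0, q₋₂=1):
  k=0: a=2, p=2, q=1
  k=1: a=3, p=7, q=3
  k=2: a=1, p=9, q=4

9/4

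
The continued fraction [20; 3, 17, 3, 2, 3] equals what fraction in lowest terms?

Fold from the inside: start with 3/1.
  2 + 1/3 = 7/3
  3 + 3/7 = 24/7
  17 + 7/24 = 415/24
  3 + 24/415 = 1269/415
  20 + 415/1269 = 25795/1269

25795/1269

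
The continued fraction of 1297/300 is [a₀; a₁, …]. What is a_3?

1

1297 = 4·300 + 97   →  a_0 = 4
300 = 3·97 + 9   →  a_1 = 3
97 = 10·9 + 7   →  a_2 = 10
9 = 1·7 + 2   →  a_3 = 1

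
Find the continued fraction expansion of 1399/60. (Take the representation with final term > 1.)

1399 = 23*60 + 19
60 = 3*19 + 3
19 = 6*3 + 1
3 = 3*1 + 0  (stop)
So 1399/60 = [23; 3, 6, 3].

[23; 3, 6, 3]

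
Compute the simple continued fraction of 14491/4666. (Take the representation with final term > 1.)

[3; 9, 2, 6, 1, 1, 5, 3]

14491 = 3*4666 + 493
4666 = 9*493 + 229
493 = 2*229 + 35
229 = 6*35 + 19
35 = 1*19 + 16
19 = 1*16 + 3
16 = 5*3 + 1
3 = 3*1 + 0  (stop)
So 14491/4666 = [3; 9, 2, 6, 1, 1, 5, 3].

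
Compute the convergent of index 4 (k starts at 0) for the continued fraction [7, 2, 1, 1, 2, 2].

96/13

Using pₖ = aₖpₖ₋₁ + pₖ₋₂, qₖ = aₖqₖ₋₁ + qₖ₋₂ (with p₋₁=1, p₋₂=0, q₋₁=0, q₋₂=1):
  k=0: a=7, p=7, q=1
  k=1: a=2, p=15, q=2
  k=2: a=1, p=22, q=3
  k=3: a=1, p=37, q=5
  k=4: a=2, p=96, q=13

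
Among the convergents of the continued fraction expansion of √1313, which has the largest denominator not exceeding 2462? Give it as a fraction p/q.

√1313 = [36; 4, 4, 72, …] (period length 3).
Convergents:
  p_0/q_0 = 36/1
  p_1/q_1 = 145/4
  p_2/q_2 = 616/17
  p_3/q_3 = 44497/1228
  p_4/q_4 = 178604/4929
q_3 = 1228 ≤ 2462 < 4929 = q_4, so the answer is 44497/1228.

44497/1228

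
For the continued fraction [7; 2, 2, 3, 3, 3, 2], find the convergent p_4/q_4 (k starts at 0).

Using pₖ = aₖpₖ₋₁ + pₖ₋₂, qₖ = aₖqₖ₋₁ + qₖ₋₂ (with p₋₁=1, p₋₂=0, q₋₁=0, q₋₂=1):
  k=0: a=7, p=7, q=1
  k=1: a=2, p=15, q=2
  k=2: a=2, p=37, q=5
  k=3: a=3, p=126, q=17
  k=4: a=3, p=415, q=56

415/56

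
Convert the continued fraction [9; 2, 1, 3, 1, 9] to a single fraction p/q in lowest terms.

1282/137

Using pₖ = aₖpₖ₋₁ + pₖ₋₂ and qₖ = aₖqₖ₋₁ + qₖ₋₂:
  k=0: a=9, p=9, q=1
  k=1: a=2, p=19, q=2
  k=2: a=1, p=28, q=3
  k=3: a=3, p=103, q=11
  k=4: a=1, p=131, q=14
  k=5: a=9, p=1282, q=137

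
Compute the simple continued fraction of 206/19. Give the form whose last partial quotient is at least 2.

[10; 1, 5, 3]

206 = 10×19 + 16
19 = 1×16 + 3
16 = 5×3 + 1
3 = 3×1 + 0  (stop)
So 206/19 = [10; 1, 5, 3].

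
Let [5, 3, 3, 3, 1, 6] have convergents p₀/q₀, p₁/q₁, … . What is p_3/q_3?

175/33

Using pₖ = aₖpₖ₋₁ + pₖ₋₂, qₖ = aₖqₖ₋₁ + qₖ₋₂ (with p₋₁=1, p₋₂=0, q₋₁=0, q₋₂=1):
  k=0: a=5, p=5, q=1
  k=1: a=3, p=16, q=3
  k=2: a=3, p=53, q=10
  k=3: a=3, p=175, q=33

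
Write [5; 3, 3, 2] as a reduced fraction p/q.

122/23

Fold from the inside: start with 2/1.
  3 + 1/2 = 7/2
  3 + 2/7 = 23/7
  5 + 7/23 = 122/23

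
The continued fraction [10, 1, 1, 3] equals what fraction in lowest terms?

74/7

Fold from the inside: start with 3/1.
  1 + 1/3 = 4/3
  1 + 3/4 = 7/4
  10 + 4/7 = 74/7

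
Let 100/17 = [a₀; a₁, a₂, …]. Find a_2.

7

100 = 5·17 + 15   →  a_0 = 5
17 = 1·15 + 2   →  a_1 = 1
15 = 7·2 + 1   →  a_2 = 7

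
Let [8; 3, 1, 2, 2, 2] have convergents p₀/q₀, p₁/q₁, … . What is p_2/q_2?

33/4

Using pₖ = aₖpₖ₋₁ + pₖ₋₂, qₖ = aₖqₖ₋₁ + qₖ₋₂ (with p₋₁=1, p₋₂=0, q₋₁=0, q₋₂=1):
  k=0: a=8, p=8, q=1
  k=1: a=3, p=25, q=3
  k=2: a=1, p=33, q=4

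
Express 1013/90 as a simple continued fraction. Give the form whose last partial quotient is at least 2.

1013 = 11×90 + 23
90 = 3×23 + 21
23 = 1×21 + 2
21 = 10×2 + 1
2 = 2×1 + 0  (stop)
So 1013/90 = [11; 3, 1, 10, 2].

[11; 3, 1, 10, 2]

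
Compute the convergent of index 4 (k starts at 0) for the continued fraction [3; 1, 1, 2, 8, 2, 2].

Using pₖ = aₖpₖ₋₁ + pₖ₋₂, qₖ = aₖqₖ₋₁ + qₖ₋₂ (with p₋₁=1, p₋₂=0, q₋₁=0, q₋₂=1):
  k=0: a=3, p=3, q=1
  k=1: a=1, p=4, q=1
  k=2: a=1, p=7, q=2
  k=3: a=2, p=18, q=5
  k=4: a=8, p=151, q=42

151/42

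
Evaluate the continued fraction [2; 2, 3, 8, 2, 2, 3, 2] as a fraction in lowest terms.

5771/2374

Fold from the inside: start with 2/1.
  3 + 1/2 = 7/2
  2 + 2/7 = 16/7
  2 + 7/16 = 39/16
  8 + 16/39 = 328/39
  3 + 39/328 = 1023/328
  2 + 328/1023 = 2374/1023
  2 + 1023/2374 = 5771/2374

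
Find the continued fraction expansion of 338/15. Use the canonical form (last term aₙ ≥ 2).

338 = 22·15 + 8
15 = 1·8 + 7
8 = 1·7 + 1
7 = 7·1 + 0  (stop)
So 338/15 = [22; 1, 1, 7].

[22; 1, 1, 7]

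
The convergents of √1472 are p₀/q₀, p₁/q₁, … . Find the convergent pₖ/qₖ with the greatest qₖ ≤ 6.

√1472 = [38; 2, 1, 2, 1, 2, 76, …] (period length 6).
Convergents:
  p_0/q_0 = 38/1
  p_1/q_1 = 77/2
  p_2/q_2 = 115/3
  p_3/q_3 = 307/8
q_2 = 3 ≤ 6 < 8 = q_3, so the answer is 115/3.

115/3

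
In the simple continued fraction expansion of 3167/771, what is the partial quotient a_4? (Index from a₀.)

3167 = 4·771 + 83   →  a_0 = 4
771 = 9·83 + 24   →  a_1 = 9
83 = 3·24 + 11   →  a_2 = 3
24 = 2·11 + 2   →  a_3 = 2
11 = 5·2 + 1   →  a_4 = 5

5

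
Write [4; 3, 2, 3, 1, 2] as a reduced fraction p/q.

369/86

Using pₖ = aₖpₖ₋₁ + pₖ₋₂ and qₖ = aₖqₖ₋₁ + qₖ₋₂:
  k=0: a=4, p=4, q=1
  k=1: a=3, p=13, q=3
  k=2: a=2, p=30, q=7
  k=3: a=3, p=103, q=24
  k=4: a=1, p=133, q=31
  k=5: a=2, p=369, q=86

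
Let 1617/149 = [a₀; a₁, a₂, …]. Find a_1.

1617 = 10·149 + 127   →  a_0 = 10
149 = 1·127 + 22   →  a_1 = 1

1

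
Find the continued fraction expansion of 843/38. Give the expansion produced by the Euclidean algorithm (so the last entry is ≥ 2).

[22; 5, 2, 3]

843 = 22×38 + 7
38 = 5×7 + 3
7 = 2×3 + 1
3 = 3×1 + 0  (stop)
So 843/38 = [22; 5, 2, 3].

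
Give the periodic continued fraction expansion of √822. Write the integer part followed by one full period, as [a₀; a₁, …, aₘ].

a₀ = ⌊√822⌋ = 28.
With m₀=0, d₀=1 and mₖ₊₁ = dₖaₖ − mₖ, dₖ₊₁ = (n − mₖ₊₁²)/dₖ, aₖ₊₁ = ⌊(a₀+mₖ₊₁)/dₖ₊₁⌋:
  k=1: m=28, d=38, a=1
  k=2: m=10, d=19, a=2
  k=3: m=28, d=2, a=28
  k=4: m=28, d=19, a=2
  k=5: m=10, d=38, a=1
  k=6: m=28, d=1, a=56
d=1 and a=2a₀=56 at k=6, so the next step gives (m, d) = (28, 38) again — its k=1 value — and the period has length 6.

[28; 1, 2, 28, 2, 1, 56]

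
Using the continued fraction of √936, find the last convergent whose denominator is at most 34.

979/32

√936 = [30; 1, 1, 2, 6, 2, 1, 1, 60, …] (period length 8).
Convergents:
  p_0/q_0 = 30/1
  p_1/q_1 = 31/1
  p_2/q_2 = 61/2
  p_3/q_3 = 153/5
  p_4/q_4 = 979/32
  p_5/q_5 = 2111/69
q_4 = 32 ≤ 34 < 69 = q_5, so the answer is 979/32.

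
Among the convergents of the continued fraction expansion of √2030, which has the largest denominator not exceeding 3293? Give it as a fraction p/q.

73035/1621

√2030 = [45; 18, 90, …] (period length 2).
Convergents:
  p_0/q_0 = 45/1
  p_1/q_1 = 811/18
  p_2/q_2 = 73035/1621
  p_3/q_3 = 1315441/29196
q_2 = 1621 ≤ 3293 < 29196 = q_3, so the answer is 73035/1621.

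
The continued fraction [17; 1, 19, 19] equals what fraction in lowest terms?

6839/381

Fold from the inside: start with 19/1.
  19 + 1/19 = 362/19
  1 + 19/362 = 381/362
  17 + 362/381 = 6839/381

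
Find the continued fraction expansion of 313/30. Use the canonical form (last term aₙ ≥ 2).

313 = 10*30 + 13
30 = 2*13 + 4
13 = 3*4 + 1
4 = 4*1 + 0  (stop)
So 313/30 = [10; 2, 3, 4].

[10; 2, 3, 4]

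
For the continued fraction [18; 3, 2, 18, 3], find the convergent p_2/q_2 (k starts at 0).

Using pₖ = aₖpₖ₋₁ + pₖ₋₂, qₖ = aₖqₖ₋₁ + qₖ₋₂ (with p₋₁=1, p₋₂=0, q₋₁=0, q₋₂=1):
  k=0: a=18, p=18, q=1
  k=1: a=3, p=55, q=3
  k=2: a=2, p=128, q=7

128/7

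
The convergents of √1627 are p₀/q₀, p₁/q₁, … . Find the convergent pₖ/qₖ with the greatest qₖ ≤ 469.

√1627 = [40; 2, 1, 39, 1, 2, 80, …] (period length 6).
Convergents:
  p_0/q_0 = 40/1
  p_1/q_1 = 81/2
  p_2/q_2 = 121/3
  p_3/q_3 = 4800/119
  p_4/q_4 = 4921/122
  p_5/q_5 = 14642/363
  p_6/q_6 = 1176281/29162
q_5 = 363 ≤ 469 < 29162 = q_6, so the answer is 14642/363.

14642/363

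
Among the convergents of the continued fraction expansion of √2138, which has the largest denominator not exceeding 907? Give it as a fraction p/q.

21131/457

√2138 = [46; 4, 5, 5, 4, 92, …] (period length 5).
Convergents:
  p_0/q_0 = 46/1
  p_1/q_1 = 185/4
  p_2/q_2 = 971/21
  p_3/q_3 = 5040/109
  p_4/q_4 = 21131/457
  p_5/q_5 = 1949092/42153
q_4 = 457 ≤ 907 < 42153 = q_5, so the answer is 21131/457.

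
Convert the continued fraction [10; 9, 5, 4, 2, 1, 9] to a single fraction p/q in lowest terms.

Fold from the inside: start with 9/1.
  1 + 1/9 = 10/9
  2 + 9/10 = 29/10
  4 + 10/29 = 126/29
  5 + 29/126 = 659/126
  9 + 126/659 = 6057/659
  10 + 659/6057 = 61229/6057

61229/6057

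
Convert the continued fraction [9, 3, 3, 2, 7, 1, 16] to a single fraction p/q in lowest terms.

Using pₖ = aₖpₖ₋₁ + pₖ₋₂ and qₖ = aₖqₖ₋₁ + qₖ₋₂:
  k=0: a=9, p=9, q=1
  k=1: a=3, p=28, q=3
  k=2: a=3, p=93, q=10
  k=3: a=2, p=214, q=23
  k=4: a=7, p=1591, q=171
  k=5: a=1, p=1805, q=194
  k=6: a=16, p=30471, q=3275

30471/3275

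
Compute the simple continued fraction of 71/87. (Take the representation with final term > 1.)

[0; 1, 4, 2, 3, 2]

71 = 0×87 + 71
87 = 1×71 + 16
71 = 4×16 + 7
16 = 2×7 + 2
7 = 3×2 + 1
2 = 2×1 + 0  (stop)
So 71/87 = [0; 1, 4, 2, 3, 2].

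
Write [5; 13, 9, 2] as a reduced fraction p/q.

1264/249

Fold from the inside: start with 2/1.
  9 + 1/2 = 19/2
  13 + 2/19 = 249/19
  5 + 19/249 = 1264/249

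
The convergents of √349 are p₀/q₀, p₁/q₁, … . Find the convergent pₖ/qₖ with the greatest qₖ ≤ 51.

√349 = [18; 1, 2, 7, 7, 2, 1, 36, …] (period length 7).
Convergents:
  p_0/q_0 = 18/1
  p_1/q_1 = 19/1
  p_2/q_2 = 56/3
  p_3/q_3 = 411/22
  p_4/q_4 = 2933/157
q_3 = 22 ≤ 51 < 157 = q_4, so the answer is 411/22.

411/22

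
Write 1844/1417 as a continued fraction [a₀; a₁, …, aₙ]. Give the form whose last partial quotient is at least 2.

[1; 3, 3, 7, 6, 3]

1844 = 1·1417 + 427
1417 = 3·427 + 136
427 = 3·136 + 19
136 = 7·19 + 3
19 = 6·3 + 1
3 = 3·1 + 0  (stop)
So 1844/1417 = [1; 3, 3, 7, 6, 3].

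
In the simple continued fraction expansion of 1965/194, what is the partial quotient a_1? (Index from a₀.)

7

1965 = 10·194 + 25   →  a_0 = 10
194 = 7·25 + 19   →  a_1 = 7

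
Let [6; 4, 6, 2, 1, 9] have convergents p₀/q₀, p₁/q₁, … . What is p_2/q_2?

Using pₖ = aₖpₖ₋₁ + pₖ₋₂, qₖ = aₖqₖ₋₁ + qₖ₋₂ (with p₋₁=1, p₋₂=0, q₋₁=0, q₋₂=1):
  k=0: a=6, p=6, q=1
  k=1: a=4, p=25, q=4
  k=2: a=6, p=156, q=25

156/25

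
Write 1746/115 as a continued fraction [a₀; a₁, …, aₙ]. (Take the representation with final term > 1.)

1746 = 15·115 + 21
115 = 5·21 + 10
21 = 2·10 + 1
10 = 10·1 + 0  (stop)
So 1746/115 = [15; 5, 2, 10].

[15; 5, 2, 10]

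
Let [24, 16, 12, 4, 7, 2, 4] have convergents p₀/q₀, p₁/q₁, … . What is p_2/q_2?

Using pₖ = aₖpₖ₋₁ + pₖ₋₂, qₖ = aₖqₖ₋₁ + qₖ₋₂ (with p₋₁=1, p₋₂=0, q₋₁=0, q₋₂=1):
  k=0: a=24, p=24, q=1
  k=1: a=16, p=385, q=16
  k=2: a=12, p=4644, q=193

4644/193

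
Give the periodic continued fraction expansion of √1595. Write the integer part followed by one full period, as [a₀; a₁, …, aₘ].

a₀ = ⌊√1595⌋ = 39.
With m₀=0, d₀=1 and mₖ₊₁ = dₖaₖ − mₖ, dₖ₊₁ = (n − mₖ₊₁²)/dₖ, aₖ₊₁ = ⌊(a₀+mₖ₊₁)/dₖ₊₁⌋:
  k=1: m=39, d=74, a=1
  k=2: m=35, d=5, a=14
  k=3: m=35, d=74, a=1
  k=4: m=39, d=1, a=78
d=1 and a=2a₀=78 at k=4, so the next step gives (m, d) = (39, 74) again — its k=1 value — and the period has length 4.

[39; 1, 14, 1, 78]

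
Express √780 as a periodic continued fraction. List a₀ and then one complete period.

a₀ = ⌊√780⌋ = 27.
With m₀=0, d₀=1 and mₖ₊₁ = dₖaₖ − mₖ, dₖ₊₁ = (n − mₖ₊₁²)/dₖ, aₖ₊₁ = ⌊(a₀+mₖ₊₁)/dₖ₊₁⌋:
  k=1: m=27, d=51, a=1
  k=2: m=24, d=4, a=12
  k=3: m=24, d=51, a=1
  k=4: m=27, d=1, a=54
d=1 and a=2a₀=54 at k=4, so the next step gives (m, d) = (27, 51) again — its k=1 value — and the period has length 4.

[27; 1, 12, 1, 54]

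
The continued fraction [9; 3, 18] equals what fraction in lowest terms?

513/55

Fold from the inside: start with 18/1.
  3 + 1/18 = 55/18
  9 + 18/55 = 513/55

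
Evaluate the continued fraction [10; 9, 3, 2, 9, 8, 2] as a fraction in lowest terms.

106646/10551

Fold from the inside: start with 2/1.
  8 + 1/2 = 17/2
  9 + 2/17 = 155/17
  2 + 17/155 = 327/155
  3 + 155/327 = 1136/327
  9 + 327/1136 = 10551/1136
  10 + 1136/10551 = 106646/10551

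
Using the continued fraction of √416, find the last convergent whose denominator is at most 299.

5201/255

√416 = [20; 2, 1, 1, 9, 1, 1, 2, 40, …] (period length 8).
Convergents:
  p_0/q_0 = 20/1
  p_1/q_1 = 41/2
  p_2/q_2 = 61/3
  p_3/q_3 = 102/5
  p_4/q_4 = 979/48
  p_5/q_5 = 1081/53
  p_6/q_6 = 2060/101
  p_7/q_7 = 5201/255
  p_8/q_8 = 210100/10301
q_7 = 255 ≤ 299 < 10301 = q_8, so the answer is 5201/255.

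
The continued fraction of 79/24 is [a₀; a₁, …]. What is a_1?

3

79 = 3·24 + 7   →  a_0 = 3
24 = 3·7 + 3   →  a_1 = 3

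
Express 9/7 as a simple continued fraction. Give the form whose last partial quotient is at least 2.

[1; 3, 2]

9 = 1*7 + 2
7 = 3*2 + 1
2 = 2*1 + 0  (stop)
So 9/7 = [1; 3, 2].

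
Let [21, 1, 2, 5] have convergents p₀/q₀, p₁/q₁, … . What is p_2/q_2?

65/3

Using pₖ = aₖpₖ₋₁ + pₖ₋₂, qₖ = aₖqₖ₋₁ + qₖ₋₂ (with p₋₁=1, p₋₂=0, q₋₁=0, q₋₂=1):
  k=0: a=21, p=21, q=1
  k=1: a=1, p=22, q=1
  k=2: a=2, p=65, q=3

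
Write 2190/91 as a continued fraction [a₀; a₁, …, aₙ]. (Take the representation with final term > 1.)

2190 = 24×91 + 6
91 = 15×6 + 1
6 = 6×1 + 0  (stop)
So 2190/91 = [24; 15, 6].

[24; 15, 6]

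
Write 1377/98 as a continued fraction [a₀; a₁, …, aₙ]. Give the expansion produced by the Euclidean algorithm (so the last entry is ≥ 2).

[14; 19, 1, 1, 2]

1377 = 14·98 + 5
98 = 19·5 + 3
5 = 1·3 + 2
3 = 1·2 + 1
2 = 2·1 + 0  (stop)
So 1377/98 = [14; 19, 1, 1, 2].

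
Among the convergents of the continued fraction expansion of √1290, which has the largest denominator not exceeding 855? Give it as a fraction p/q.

√1290 = [35; 1, 10, 1, 70, …] (period length 4).
Convergents:
  p_0/q_0 = 35/1
  p_1/q_1 = 36/1
  p_2/q_2 = 395/11
  p_3/q_3 = 431/12
  p_4/q_4 = 30565/851
  p_5/q_5 = 30996/863
q_4 = 851 ≤ 855 < 863 = q_5, so the answer is 30565/851.

30565/851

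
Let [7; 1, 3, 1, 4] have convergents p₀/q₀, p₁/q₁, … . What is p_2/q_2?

31/4

Using pₖ = aₖpₖ₋₁ + pₖ₋₂, qₖ = aₖqₖ₋₁ + qₖ₋₂ (with p₋₁=1, p₋₂=0, q₋₁=0, q₋₂=1):
  k=0: a=7, p=7, q=1
  k=1: a=1, p=8, q=1
  k=2: a=3, p=31, q=4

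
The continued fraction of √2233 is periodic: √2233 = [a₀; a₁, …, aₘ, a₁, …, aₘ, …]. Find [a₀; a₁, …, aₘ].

[47; 3, 1, 12, 1, 3, 94]

a₀ = ⌊√2233⌋ = 47.
With m₀=0, d₀=1 and mₖ₊₁ = dₖaₖ − mₖ, dₖ₊₁ = (n − mₖ₊₁²)/dₖ, aₖ₊₁ = ⌊(a₀+mₖ₊₁)/dₖ₊₁⌋:
  k=1: m=47, d=24, a=3
  k=2: m=25, d=67, a=1
  k=3: m=42, d=7, a=12
  k=4: m=42, d=67, a=1
  k=5: m=25, d=24, a=3
  k=6: m=47, d=1, a=94
d=1 and a=2a₀=94 at k=6, so the next step gives (m, d) = (47, 24) again — its k=1 value — and the period has length 6.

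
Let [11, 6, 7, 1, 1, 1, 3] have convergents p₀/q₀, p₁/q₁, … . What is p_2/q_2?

480/43

Using pₖ = aₖpₖ₋₁ + pₖ₋₂, qₖ = aₖqₖ₋₁ + qₖ₋₂ (with p₋₁=1, p₋₂=0, q₋₁=0, q₋₂=1):
  k=0: a=11, p=11, q=1
  k=1: a=6, p=67, q=6
  k=2: a=7, p=480, q=43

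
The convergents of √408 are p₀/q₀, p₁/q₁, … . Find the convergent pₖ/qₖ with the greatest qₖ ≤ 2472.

20401/1010

√408 = [20; 5, 40, …] (period length 2).
Convergents:
  p_0/q_0 = 20/1
  p_1/q_1 = 101/5
  p_2/q_2 = 4060/201
  p_3/q_3 = 20401/1010
  p_4/q_4 = 820100/40601
q_3 = 1010 ≤ 2472 < 40601 = q_4, so the answer is 20401/1010.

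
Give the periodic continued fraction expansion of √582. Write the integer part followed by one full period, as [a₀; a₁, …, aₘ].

a₀ = ⌊√582⌋ = 24.
With m₀=0, d₀=1 and mₖ₊₁ = dₖaₖ − mₖ, dₖ₊₁ = (n − mₖ₊₁²)/dₖ, aₖ₊₁ = ⌊(a₀+mₖ₊₁)/dₖ₊₁⌋:
  k=1: m=24, d=6, a=8
  k=2: m=24, d=1, a=48
d=1 and a=2a₀=48 at k=2, so the next step gives (m, d) = (24, 6) again — its k=1 value — and the period has length 2.

[24; 8, 48]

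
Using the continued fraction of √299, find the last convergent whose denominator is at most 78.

415/24

√299 = [17; 3, 2, 3, 34, …] (period length 4).
Convergents:
  p_0/q_0 = 17/1
  p_1/q_1 = 52/3
  p_2/q_2 = 121/7
  p_3/q_3 = 415/24
  p_4/q_4 = 14231/823
q_3 = 24 ≤ 78 < 823 = q_4, so the answer is 415/24.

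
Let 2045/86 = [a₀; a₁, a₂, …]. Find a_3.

2045 = 23·86 + 67   →  a_0 = 23
86 = 1·67 + 19   →  a_1 = 1
67 = 3·19 + 10   →  a_2 = 3
19 = 1·10 + 9   →  a_3 = 1

1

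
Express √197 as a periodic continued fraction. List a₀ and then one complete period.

a₀ = ⌊√197⌋ = 14.
With m₀=0, d₀=1 and mₖ₊₁ = dₖaₖ − mₖ, dₖ₊₁ = (n − mₖ₊₁²)/dₖ, aₖ₊₁ = ⌊(a₀+mₖ₊₁)/dₖ₊₁⌋:
  k=1: m=14, d=1, a=28
d=1 and a=2a₀=28 at k=1, so the next step gives (m, d) = (14, 1) again — its k=1 value — and the period has length 1.

[14; 28]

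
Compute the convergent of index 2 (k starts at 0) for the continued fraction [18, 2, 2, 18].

92/5

Using pₖ = aₖpₖ₋₁ + pₖ₋₂, qₖ = aₖqₖ₋₁ + qₖ₋₂ (with p₋₁=1, p₋₂=0, q₋₁=0, q₋₂=1):
  k=0: a=18, p=18, q=1
  k=1: a=2, p=37, q=2
  k=2: a=2, p=92, q=5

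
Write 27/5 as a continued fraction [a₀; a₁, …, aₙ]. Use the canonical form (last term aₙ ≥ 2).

27 = 5·5 + 2
5 = 2·2 + 1
2 = 2·1 + 0  (stop)
So 27/5 = [5; 2, 2].

[5; 2, 2]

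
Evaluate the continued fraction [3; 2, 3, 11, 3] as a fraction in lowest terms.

Fold from the inside: start with 3/1.
  11 + 1/3 = 34/3
  3 + 3/34 = 105/34
  2 + 34/105 = 244/105
  3 + 105/244 = 837/244

837/244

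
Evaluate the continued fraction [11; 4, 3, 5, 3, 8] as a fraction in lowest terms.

Fold from the inside: start with 8/1.
  3 + 1/8 = 25/8
  5 + 8/25 = 133/25
  3 + 25/133 = 424/133
  4 + 133/424 = 1829/424
  11 + 424/1829 = 20543/1829

20543/1829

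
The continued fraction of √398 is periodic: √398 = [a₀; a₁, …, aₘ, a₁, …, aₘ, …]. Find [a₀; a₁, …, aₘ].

[19; 1, 18, 1, 38]

a₀ = ⌊√398⌋ = 19.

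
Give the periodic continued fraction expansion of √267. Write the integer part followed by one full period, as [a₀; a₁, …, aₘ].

[16; 2, 1, 15, 1, 2, 32]

a₀ = ⌊√267⌋ = 16.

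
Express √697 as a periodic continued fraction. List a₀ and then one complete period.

a₀ = ⌊√697⌋ = 26.
With m₀=0, d₀=1 and mₖ₊₁ = dₖaₖ − mₖ, dₖ₊₁ = (n − mₖ₊₁²)/dₖ, aₖ₊₁ = ⌊(a₀+mₖ₊₁)/dₖ₊₁⌋:
  k=1: m=26, d=21, a=2
  k=2: m=16, d=21, a=2
  k=3: m=26, d=1, a=52
d=1 and a=2a₀=52 at k=3, so the next step gives (m, d) = (26, 21) again — its k=1 value — and the period has length 3.

[26; 2, 2, 52]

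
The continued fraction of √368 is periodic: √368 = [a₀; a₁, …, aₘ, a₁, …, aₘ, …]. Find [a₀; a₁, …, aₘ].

[19; 5, 2, 5, 38]

a₀ = ⌊√368⌋ = 19.
With m₀=0, d₀=1 and mₖ₊₁ = dₖaₖ − mₖ, dₖ₊₁ = (n − mₖ₊₁²)/dₖ, aₖ₊₁ = ⌊(a₀+mₖ₊₁)/dₖ₊₁⌋:
  k=1: m=19, d=7, a=5
  k=2: m=16, d=16, a=2
  k=3: m=16, d=7, a=5
  k=4: m=19, d=1, a=38
d=1 and a=2a₀=38 at k=4, so the next step gives (m, d) = (19, 7) again — its k=1 value — and the period has length 4.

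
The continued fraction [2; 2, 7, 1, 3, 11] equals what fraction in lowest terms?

Using pₖ = aₖpₖ₋₁ + pₖ₋₂ and qₖ = aₖqₖ₋₁ + qₖ₋₂:
  k=0: a=2, p=2, q=1
  k=1: a=2, p=5, q=2
  k=2: a=7, p=37, q=15
  k=3: a=1, p=42, q=17
  k=4: a=3, p=163, q=66
  k=5: a=11, p=1835, q=743

1835/743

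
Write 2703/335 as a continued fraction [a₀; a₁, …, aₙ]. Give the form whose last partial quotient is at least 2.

2703 = 8*335 + 23
335 = 14*23 + 13
23 = 1*13 + 10
13 = 1*10 + 3
10 = 3*3 + 1
3 = 3*1 + 0  (stop)
So 2703/335 = [8; 14, 1, 1, 3, 3].

[8; 14, 1, 1, 3, 3]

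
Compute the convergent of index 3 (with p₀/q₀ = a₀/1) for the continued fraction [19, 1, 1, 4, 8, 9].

176/9

Using pₖ = aₖpₖ₋₁ + pₖ₋₂, qₖ = aₖqₖ₋₁ + qₖ₋₂ (with p₋₁=1, p₋₂=0, q₋₁=0, q₋₂=1):
  k=0: a=19, p=19, q=1
  k=1: a=1, p=20, q=1
  k=2: a=1, p=39, q=2
  k=3: a=4, p=176, q=9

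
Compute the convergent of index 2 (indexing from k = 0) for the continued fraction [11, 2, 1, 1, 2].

Using pₖ = aₖpₖ₋₁ + pₖ₋₂, qₖ = aₖqₖ₋₁ + qₖ₋₂ (with p₋₁=1, p₋₂=0, q₋₁=0, q₋₂=1):
  k=0: a=11, p=11, q=1
  k=1: a=2, p=23, q=2
  k=2: a=1, p=34, q=3

34/3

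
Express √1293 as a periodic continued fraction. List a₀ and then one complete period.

[35; 1, 22, 1, 70]

a₀ = ⌊√1293⌋ = 35.
With m₀=0, d₀=1 and mₖ₊₁ = dₖaₖ − mₖ, dₖ₊₁ = (n − mₖ₊₁²)/dₖ, aₖ₊₁ = ⌊(a₀+mₖ₊₁)/dₖ₊₁⌋:
  k=1: m=35, d=68, a=1
  k=2: m=33, d=3, a=22
  k=3: m=33, d=68, a=1
  k=4: m=35, d=1, a=70
d=1 and a=2a₀=70 at k=4, so the next step gives (m, d) = (35, 68) again — its k=1 value — and the period has length 4.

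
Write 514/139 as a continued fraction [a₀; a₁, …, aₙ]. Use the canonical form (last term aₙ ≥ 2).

[3; 1, 2, 3, 4, 3]

514 = 3*139 + 97
139 = 1*97 + 42
97 = 2*42 + 13
42 = 3*13 + 3
13 = 4*3 + 1
3 = 3*1 + 0  (stop)
So 514/139 = [3; 1, 2, 3, 4, 3].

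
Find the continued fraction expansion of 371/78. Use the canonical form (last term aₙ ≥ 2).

[4; 1, 3, 9, 2]

371 = 4*78 + 59
78 = 1*59 + 19
59 = 3*19 + 2
19 = 9*2 + 1
2 = 2*1 + 0  (stop)
So 371/78 = [4; 1, 3, 9, 2].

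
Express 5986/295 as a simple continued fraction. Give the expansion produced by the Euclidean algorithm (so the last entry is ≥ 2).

[20; 3, 2, 3, 12]

5986 = 20*295 + 86
295 = 3*86 + 37
86 = 2*37 + 12
37 = 3*12 + 1
12 = 12*1 + 0  (stop)
So 5986/295 = [20; 3, 2, 3, 12].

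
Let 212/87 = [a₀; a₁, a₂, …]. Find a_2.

3

212 = 2·87 + 38   →  a_0 = 2
87 = 2·38 + 11   →  a_1 = 2
38 = 3·11 + 5   →  a_2 = 3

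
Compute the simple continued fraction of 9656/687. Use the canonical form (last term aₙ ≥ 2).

9656 = 14*687 + 38
687 = 18*38 + 3
38 = 12*3 + 2
3 = 1*2 + 1
2 = 2*1 + 0  (stop)
So 9656/687 = [14; 18, 12, 1, 2].

[14; 18, 12, 1, 2]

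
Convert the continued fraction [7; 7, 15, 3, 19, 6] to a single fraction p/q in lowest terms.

271457/38011

Fold from the inside: start with 6/1.
  19 + 1/6 = 115/6
  3 + 6/115 = 351/115
  15 + 115/351 = 5380/351
  7 + 351/5380 = 38011/5380
  7 + 5380/38011 = 271457/38011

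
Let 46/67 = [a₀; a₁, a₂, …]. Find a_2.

2

46 = 0·67 + 46   →  a_0 = 0
67 = 1·46 + 21   →  a_1 = 1
46 = 2·21 + 4   →  a_2 = 2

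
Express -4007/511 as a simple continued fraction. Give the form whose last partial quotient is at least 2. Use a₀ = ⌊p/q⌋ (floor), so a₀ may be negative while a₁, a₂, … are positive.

[-8; 6, 3, 4, 6]

-4007 = -8×511 + 81
511 = 6×81 + 25
81 = 3×25 + 6
25 = 4×6 + 1
6 = 6×1 + 0  (stop)
So -4007/511 = [-8; 6, 3, 4, 6].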